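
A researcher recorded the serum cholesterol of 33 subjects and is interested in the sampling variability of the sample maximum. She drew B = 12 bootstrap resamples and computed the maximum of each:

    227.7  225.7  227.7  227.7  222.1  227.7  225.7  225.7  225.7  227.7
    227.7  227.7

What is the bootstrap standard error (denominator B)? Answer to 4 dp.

Bootstrap SE is the standard deviation of the 12 replicate maximums.
Mean of replicates: (227.7 + 225.7 + 227.7 + 227.7 + 222.1 + 227.7 + 225.7 + 225.7 + 225.7 + 227.7 + 227.7 + 227.7) / 12 = 2718.80000 / 12 = 226.56667
Sum of squared deviations: (+1.13333)² + (−0.86667)² + (+1.13333)² + (+1.13333)² + (−4.46667)² + (+1.13333)² + (−0.86667)² + (−0.86667)² + (−0.86667)² + (+1.13333)² + (+1.13333)² + (+1.13333)² = 31.94667
Variance = 31.94667 / 12 = 2.66222
SE* = √2.66222

SE* = 1.6316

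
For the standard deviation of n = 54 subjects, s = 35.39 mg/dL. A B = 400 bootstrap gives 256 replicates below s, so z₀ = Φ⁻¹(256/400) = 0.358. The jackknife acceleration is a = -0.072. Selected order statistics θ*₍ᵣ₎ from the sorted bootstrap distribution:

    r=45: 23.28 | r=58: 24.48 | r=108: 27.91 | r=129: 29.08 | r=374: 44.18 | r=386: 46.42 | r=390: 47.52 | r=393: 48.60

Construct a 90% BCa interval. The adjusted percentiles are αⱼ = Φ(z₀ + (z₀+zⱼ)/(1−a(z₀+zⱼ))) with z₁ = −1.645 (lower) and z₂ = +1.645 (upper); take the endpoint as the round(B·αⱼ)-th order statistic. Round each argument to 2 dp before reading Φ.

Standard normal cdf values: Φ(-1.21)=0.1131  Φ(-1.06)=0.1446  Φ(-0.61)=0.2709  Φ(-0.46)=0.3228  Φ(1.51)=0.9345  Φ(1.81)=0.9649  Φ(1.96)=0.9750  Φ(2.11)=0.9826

Lower: z₀ + z₁ = 0.358 + (-1.645) = -1.287; 1 − a(z₀+z₁) = 1 − (-0.072)(-1.287) = 0.9073; argument = 0.358 + (-1.287)/0.9073 = -1.0604 → -1.06.
α₁ = Φ(-1.06) = 0.1446; rank = round(400 × 0.1446) = 58; θ*₍58₎ = 24.48.
Upper: z₀ + z₂ = 2.003; 1 − a(z₀+z₂) = 1.1442; argument = 2.1085 → 2.11; α₂ = 0.9826; rank = 393; θ*₍393₎ = 48.60.

(24.48, 48.60)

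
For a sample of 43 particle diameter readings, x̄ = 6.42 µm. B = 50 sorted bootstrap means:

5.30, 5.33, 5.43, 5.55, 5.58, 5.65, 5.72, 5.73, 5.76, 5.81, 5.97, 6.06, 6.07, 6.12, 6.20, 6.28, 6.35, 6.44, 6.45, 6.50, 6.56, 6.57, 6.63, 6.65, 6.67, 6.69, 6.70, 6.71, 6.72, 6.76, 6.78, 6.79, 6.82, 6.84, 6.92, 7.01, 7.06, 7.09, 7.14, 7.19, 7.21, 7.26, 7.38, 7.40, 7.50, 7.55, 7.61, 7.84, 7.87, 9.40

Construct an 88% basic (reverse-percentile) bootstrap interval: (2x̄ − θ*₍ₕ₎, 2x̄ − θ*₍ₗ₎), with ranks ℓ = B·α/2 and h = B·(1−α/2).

Percentile endpoints at ranks 3 and 47: θ*₍3₎ = 5.43, θ*₍47₎ = 7.61.
Basic interval reflects these around x̄:
  lower = 2 × 6.42 − 7.61 = 5.23
  upper = 2 × 6.42 − 5.43 = 7.41

(5.23, 7.41)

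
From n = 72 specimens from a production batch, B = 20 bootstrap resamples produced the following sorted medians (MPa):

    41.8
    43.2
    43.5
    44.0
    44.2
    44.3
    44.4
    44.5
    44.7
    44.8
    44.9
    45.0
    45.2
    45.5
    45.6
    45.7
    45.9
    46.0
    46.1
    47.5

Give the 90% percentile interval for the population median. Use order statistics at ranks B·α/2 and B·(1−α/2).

(41.8, 46.1)

α = 0.10; lower rank = 20 × 0.050 = 1; upper rank = 20 × 0.950 = 19.
The 1st smallest replicate is 41.8; the 19th is 46.1.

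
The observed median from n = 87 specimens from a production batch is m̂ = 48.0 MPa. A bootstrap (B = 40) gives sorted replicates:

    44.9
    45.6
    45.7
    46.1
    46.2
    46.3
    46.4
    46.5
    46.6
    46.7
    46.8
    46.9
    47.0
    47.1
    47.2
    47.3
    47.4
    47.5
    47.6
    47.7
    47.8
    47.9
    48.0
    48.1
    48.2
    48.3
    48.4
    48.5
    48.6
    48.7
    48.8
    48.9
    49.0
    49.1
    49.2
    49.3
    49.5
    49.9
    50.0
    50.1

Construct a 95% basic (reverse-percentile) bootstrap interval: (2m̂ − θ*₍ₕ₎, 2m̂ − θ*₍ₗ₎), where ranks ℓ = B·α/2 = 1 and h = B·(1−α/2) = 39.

Percentile endpoints at ranks 1 and 39: θ*₍1₎ = 44.9, θ*₍39₎ = 50.0.
Basic interval reflects these around m̂:
  lower = 2 × 48.0 − 50.0 = 46.0
  upper = 2 × 48.0 − 44.9 = 51.1

(46.0, 51.1)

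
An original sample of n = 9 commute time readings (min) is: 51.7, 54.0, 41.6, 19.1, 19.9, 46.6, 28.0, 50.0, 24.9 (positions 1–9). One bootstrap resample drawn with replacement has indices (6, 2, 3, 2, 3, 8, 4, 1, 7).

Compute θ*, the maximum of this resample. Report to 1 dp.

θ* = 54.0

Resample values: 46.6, 54.0, 41.6, 54.0, 41.6, 50.0, 19.1, 51.7, 28.0.
Maximum = 54.0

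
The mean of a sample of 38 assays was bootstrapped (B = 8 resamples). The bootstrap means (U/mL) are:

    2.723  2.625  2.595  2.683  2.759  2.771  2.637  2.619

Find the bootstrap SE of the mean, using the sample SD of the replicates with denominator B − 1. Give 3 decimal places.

Bootstrap SE is the standard deviation of the 8 replicate means.
Mean of replicates: (2.723 + 2.625 + 2.595 + 2.683 + 2.759 + 2.771 + 2.637 + 2.619) / 8 = 21.4120 / 8 = 2.6765
Sum of squared deviations: (+0.0465)² + (−0.0515)² + (−0.0815)² + (+0.0065)² + (+0.0825)² + (+0.0945)² + (−0.0395)² + (−0.0575)² = 0.0321
Variance = 0.0321 / 7 = 0.0046
SE* = √0.0046

SE* = 0.068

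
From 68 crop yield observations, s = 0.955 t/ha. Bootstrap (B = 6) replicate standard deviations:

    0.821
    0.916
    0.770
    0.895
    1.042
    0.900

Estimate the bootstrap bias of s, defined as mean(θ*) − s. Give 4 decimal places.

mean(θ*) = (0.821 + 0.916 + 0.770 + 0.895 + 1.042 + 0.900) / 6 = 0.89067
bias = 0.89067 − 0.955

bias = −0.0643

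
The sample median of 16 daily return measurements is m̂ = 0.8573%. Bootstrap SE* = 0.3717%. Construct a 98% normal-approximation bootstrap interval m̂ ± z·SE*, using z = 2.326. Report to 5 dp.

(-0.00727, 1.72187)

Margin = 2.326 × 0.3717 = 0.864574
Interval: 0.8573 ± 0.864574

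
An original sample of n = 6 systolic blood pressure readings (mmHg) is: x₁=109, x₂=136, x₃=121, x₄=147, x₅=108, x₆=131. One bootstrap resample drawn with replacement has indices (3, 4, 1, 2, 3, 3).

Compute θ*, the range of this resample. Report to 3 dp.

Resample values: 121, 147, 109, 136, 121, 121.
Range = 147 − 109 = 38.000

θ* = 38.000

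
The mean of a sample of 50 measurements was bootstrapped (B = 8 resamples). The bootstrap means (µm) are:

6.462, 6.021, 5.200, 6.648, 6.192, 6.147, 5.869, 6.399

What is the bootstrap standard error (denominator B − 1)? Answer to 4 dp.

SE* = 0.4470

Bootstrap SE is the standard deviation of the 8 replicate means.
Mean of replicates: (6.462 + 6.021 + 5.200 + 6.648 + 6.192 + 6.147 + 5.869 + 6.399) / 8 = 48.93800 / 8 = 6.11725
Sum of squared deviations: (+0.34475)² + (−0.09625)² + (−0.91725)² + (+0.53075)² + (+0.07475)² + (+0.02975)² + (−0.24825)² + (+0.28175)² = 1.39864
Variance = 1.39864 / 7 = 0.19981
SE* = √0.19981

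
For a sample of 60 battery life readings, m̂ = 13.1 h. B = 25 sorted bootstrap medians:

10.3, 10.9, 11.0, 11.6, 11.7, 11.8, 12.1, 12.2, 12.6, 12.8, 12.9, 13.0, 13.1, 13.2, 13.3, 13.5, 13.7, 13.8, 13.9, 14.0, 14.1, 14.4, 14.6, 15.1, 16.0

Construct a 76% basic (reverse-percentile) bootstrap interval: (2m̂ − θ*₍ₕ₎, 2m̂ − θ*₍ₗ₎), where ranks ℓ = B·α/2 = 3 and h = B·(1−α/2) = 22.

Percentile endpoints at ranks 3 and 22: θ*₍3₎ = 11.0, θ*₍22₎ = 14.4.
Basic interval reflects these around m̂:
  lower = 2 × 13.1 − 14.4 = 11.8
  upper = 2 × 13.1 − 11.0 = 15.2

(11.8, 15.2)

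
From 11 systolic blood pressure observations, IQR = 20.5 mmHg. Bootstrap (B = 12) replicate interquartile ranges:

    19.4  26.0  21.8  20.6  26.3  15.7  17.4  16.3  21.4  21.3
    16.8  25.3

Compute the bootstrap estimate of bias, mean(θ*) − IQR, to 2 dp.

mean(θ*) = (19.4 + 26.0 + 21.8 + 20.6 + 26.3 + 15.7 + 17.4 + 16.3 + 21.4 + 21.3 + 16.8 + 25.3) / 12 = 20.692
bias = 20.692 − 20.5

bias = +0.19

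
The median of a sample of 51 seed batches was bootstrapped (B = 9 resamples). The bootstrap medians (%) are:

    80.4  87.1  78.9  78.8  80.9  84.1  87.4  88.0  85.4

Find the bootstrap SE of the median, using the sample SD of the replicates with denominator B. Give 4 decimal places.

Bootstrap SE is the standard deviation of the 9 replicate medians.
Mean of replicates: (80.4 + 87.1 + 78.9 + 78.8 + 80.9 + 84.1 + 87.4 + 88.0 + 85.4) / 9 = 751.00000 / 9 = 83.44444
Sum of squared deviations: (−3.04444)² + (+3.65556)² + (−4.54444)² + (−4.64444)² + (−2.54444)² + (+0.65556)² + (+3.95556)² + (+4.55556)² + (+1.95556)² = 111.98222
Variance = 111.98222 / 9 = 12.44247
SE* = √12.44247

SE* = 3.5274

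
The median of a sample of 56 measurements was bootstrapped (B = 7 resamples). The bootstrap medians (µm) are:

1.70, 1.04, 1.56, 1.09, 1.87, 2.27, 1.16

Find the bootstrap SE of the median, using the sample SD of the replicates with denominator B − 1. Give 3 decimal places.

SE* = 0.459

Bootstrap SE is the standard deviation of the 7 replicate medians.
Mean of replicates: (1.70 + 1.04 + 1.56 + 1.09 + 1.87 + 2.27 + 1.16) / 7 = 10.6900 / 7 = 1.5271
Sum of squared deviations: (+0.1729)² + (−0.4871)² + (+0.0329)² + (−0.4371)² + (+0.3429)² + (+0.7429)² + (−0.3671)² = 1.2635
Variance = 1.2635 / 6 = 0.2106
SE* = √0.2106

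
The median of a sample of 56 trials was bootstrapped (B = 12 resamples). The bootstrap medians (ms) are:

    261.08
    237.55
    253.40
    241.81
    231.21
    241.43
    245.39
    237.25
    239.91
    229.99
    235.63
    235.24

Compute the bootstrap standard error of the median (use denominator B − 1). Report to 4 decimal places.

SE* = 8.9592

Bootstrap SE is the standard deviation of the 12 replicate medians.
Mean of replicates: (261.08 + 237.55 + 253.40 + 241.81 + 231.21 + 241.43 + 245.39 + 237.25 + 239.91 + 229.99 + 235.63 + 235.24) / 12 = 2889.89000 / 12 = 240.82417
Sum of squared deviations: (+20.25583)² + (−3.27417)² + (+12.57583)² + (+0.98583)² + (−9.61417)² + (+0.60583)² + (+4.56583)² + (−3.57417)² + (−0.91417)² + (−10.83417)² + (−5.19417)² + (−5.58417)² = 882.94029
Variance = 882.94029 / 11 = 80.26730
SE* = √80.26730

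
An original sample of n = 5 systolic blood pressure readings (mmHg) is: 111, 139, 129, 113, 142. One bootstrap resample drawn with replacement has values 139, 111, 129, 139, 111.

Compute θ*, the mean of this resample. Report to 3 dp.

θ* = 125.800

Mean = (139 + 111 + 129 + 139 + 111) / 5 = 629.0 / 5 = 125.800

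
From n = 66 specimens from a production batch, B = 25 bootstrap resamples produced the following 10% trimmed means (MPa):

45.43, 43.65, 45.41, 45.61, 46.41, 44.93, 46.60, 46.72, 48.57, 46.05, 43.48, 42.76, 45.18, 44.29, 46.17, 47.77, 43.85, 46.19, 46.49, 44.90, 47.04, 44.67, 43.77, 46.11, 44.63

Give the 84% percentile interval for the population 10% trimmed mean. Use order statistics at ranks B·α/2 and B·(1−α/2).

Sorted replicates: 42.76, 43.48, 43.65, 43.77, 43.85, 44.29, 44.63, 44.67, 44.90, 44.93, 45.18, 45.41, 45.43, 45.61, 46.05, 46.11, 46.17, 46.19, 46.41, 46.49, 46.60, 46.72, 47.04, 47.77, 48.57
α = 0.16; lower rank = 25 × 0.080 = 2; upper rank = 25 × 0.920 = 23.
The 2nd smallest replicate is 43.48; the 23rd is 47.04.

(43.48, 47.04)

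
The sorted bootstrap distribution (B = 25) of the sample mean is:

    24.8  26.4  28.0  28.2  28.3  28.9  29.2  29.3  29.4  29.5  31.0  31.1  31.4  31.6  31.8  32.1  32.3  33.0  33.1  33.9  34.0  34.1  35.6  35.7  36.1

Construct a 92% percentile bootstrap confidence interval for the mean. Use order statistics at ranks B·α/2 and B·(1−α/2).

(24.8, 35.7)

α = 0.08; lower rank = 25 × 0.040 = 1; upper rank = 25 × 0.960 = 24.
The 1st smallest replicate is 24.8; the 24th is 35.7.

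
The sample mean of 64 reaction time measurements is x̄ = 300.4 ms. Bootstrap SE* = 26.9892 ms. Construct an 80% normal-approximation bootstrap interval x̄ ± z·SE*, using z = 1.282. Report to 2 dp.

Margin = 1.282 × 26.9892 = 34.600
Interval: 300.4 ± 34.600

(265.80, 335.00)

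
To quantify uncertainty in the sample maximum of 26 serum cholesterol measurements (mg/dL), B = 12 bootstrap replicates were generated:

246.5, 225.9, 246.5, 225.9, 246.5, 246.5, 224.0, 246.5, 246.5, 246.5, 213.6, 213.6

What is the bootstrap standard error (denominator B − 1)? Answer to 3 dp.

Bootstrap SE is the standard deviation of the 12 replicate maximums.
Mean of replicates: (246.5 + 225.9 + 246.5 + 225.9 + 246.5 + 246.5 + 224.0 + 246.5 + 246.5 + 246.5 + 213.6 + 213.6) / 12 = 2828.5000 / 12 = 235.7083
Sum of squared deviations: (+10.7917)² + (−9.8083)² + (+10.7917)² + (−9.8083)² + (+10.7917)² + (+10.7917)² + (−11.7083)² + (+10.7917)² + (+10.7917)² + (+10.7917)² + (−22.1083)² + (−22.1083)² = 2122.2692
Variance = 2122.2692 / 11 = 192.9336
SE* = √192.9336

SE* = 13.890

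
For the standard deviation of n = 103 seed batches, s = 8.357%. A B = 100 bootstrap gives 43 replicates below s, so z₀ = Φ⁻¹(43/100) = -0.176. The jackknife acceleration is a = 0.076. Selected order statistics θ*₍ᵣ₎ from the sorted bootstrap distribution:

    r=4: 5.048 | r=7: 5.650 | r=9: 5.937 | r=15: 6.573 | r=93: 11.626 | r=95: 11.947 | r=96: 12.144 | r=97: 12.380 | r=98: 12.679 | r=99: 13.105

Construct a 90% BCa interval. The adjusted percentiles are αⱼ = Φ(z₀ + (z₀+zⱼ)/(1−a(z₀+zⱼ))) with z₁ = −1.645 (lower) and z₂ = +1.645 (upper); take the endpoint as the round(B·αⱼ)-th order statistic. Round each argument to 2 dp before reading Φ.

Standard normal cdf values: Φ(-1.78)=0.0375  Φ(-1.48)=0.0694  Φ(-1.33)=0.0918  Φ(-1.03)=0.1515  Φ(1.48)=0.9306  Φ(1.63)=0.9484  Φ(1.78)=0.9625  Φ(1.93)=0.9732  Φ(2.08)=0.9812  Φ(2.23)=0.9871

(5.048, 11.626)

Lower: z₀ + z₁ = -0.176 + (-1.645) = -1.821; 1 − a(z₀+z₁) = 1 − (0.076)(-1.821) = 1.1384; argument = -0.176 + (-1.821)/1.1384 = -1.7756 → -1.78.
α₁ = Φ(-1.78) = 0.0375; rank = round(100 × 0.0375) = 4; θ*₍4₎ = 5.048.
Upper: z₀ + z₂ = 1.469; 1 − a(z₀+z₂) = 0.8884; argument = 1.4776 → 1.48; α₂ = 0.9306; rank = 93; θ*₍93₎ = 11.626.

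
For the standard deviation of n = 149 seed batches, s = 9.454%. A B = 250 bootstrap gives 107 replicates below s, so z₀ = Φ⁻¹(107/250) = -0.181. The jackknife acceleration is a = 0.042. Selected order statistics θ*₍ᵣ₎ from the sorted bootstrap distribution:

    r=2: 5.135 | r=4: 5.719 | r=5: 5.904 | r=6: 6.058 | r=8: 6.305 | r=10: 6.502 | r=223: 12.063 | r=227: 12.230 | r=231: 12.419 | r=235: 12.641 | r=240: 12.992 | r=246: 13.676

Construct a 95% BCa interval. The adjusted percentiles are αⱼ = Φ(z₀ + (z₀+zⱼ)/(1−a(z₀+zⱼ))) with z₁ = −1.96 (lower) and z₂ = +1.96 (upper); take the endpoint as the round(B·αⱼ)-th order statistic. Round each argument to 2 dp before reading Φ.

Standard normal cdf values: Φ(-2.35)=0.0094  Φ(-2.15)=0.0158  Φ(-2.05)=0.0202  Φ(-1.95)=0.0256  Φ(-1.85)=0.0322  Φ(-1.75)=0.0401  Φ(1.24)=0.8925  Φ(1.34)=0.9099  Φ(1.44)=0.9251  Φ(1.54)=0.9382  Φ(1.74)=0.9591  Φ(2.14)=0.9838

(5.719, 12.992)

Lower: z₀ + z₁ = -0.181 + (-1.960) = -2.141; 1 − a(z₀+z₁) = 1 − (0.042)(-2.141) = 1.0899; argument = -0.181 + (-2.141)/1.0899 = -2.1454 → -2.15.
α₁ = Φ(-2.15) = 0.0158; rank = round(250 × 0.0158) = 4; θ*₍4₎ = 5.719.
Upper: z₀ + z₂ = 1.779; 1 − a(z₀+z₂) = 0.9253; argument = 1.7417 → 1.74; α₂ = 0.9591; rank = 240; θ*₍240₎ = 12.992.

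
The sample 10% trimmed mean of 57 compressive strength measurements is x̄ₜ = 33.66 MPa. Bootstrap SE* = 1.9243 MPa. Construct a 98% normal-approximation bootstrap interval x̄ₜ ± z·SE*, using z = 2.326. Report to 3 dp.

(29.184, 38.136)

Margin = 2.326 × 1.9243 = 4.4759
Interval: 33.66 ± 4.4759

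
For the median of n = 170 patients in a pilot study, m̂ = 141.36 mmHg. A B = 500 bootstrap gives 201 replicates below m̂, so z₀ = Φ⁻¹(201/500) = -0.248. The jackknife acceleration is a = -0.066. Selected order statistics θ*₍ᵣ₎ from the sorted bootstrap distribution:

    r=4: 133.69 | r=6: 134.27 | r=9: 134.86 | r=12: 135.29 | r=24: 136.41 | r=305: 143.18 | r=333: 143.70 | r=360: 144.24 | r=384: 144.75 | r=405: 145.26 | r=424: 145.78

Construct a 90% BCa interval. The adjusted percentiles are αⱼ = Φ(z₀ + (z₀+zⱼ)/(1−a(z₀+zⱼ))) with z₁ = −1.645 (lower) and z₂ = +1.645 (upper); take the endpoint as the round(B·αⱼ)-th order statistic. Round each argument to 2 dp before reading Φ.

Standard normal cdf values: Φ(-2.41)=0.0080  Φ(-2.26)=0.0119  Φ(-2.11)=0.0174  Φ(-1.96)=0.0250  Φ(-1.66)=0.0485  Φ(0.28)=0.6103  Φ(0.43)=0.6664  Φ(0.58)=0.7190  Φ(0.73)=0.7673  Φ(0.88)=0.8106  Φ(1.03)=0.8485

(133.69, 145.78)

Lower: z₀ + z₁ = -0.248 + (-1.645) = -1.893; 1 − a(z₀+z₁) = 1 − (-0.066)(-1.893) = 0.8751; argument = -0.248 + (-1.893)/0.8751 = -2.4113 → -2.41.
α₁ = Φ(-2.41) = 0.0080; rank = round(500 × 0.0080) = 4; θ*₍4₎ = 133.69.
Upper: z₀ + z₂ = 1.397; 1 − a(z₀+z₂) = 1.0922; argument = 1.0311 → 1.03; α₂ = 0.8485; rank = 424; θ*₍424₎ = 145.78.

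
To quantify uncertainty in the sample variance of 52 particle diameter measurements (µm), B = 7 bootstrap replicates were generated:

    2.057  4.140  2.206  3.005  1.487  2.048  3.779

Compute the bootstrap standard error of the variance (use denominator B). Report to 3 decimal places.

SE* = 0.917

Bootstrap SE is the standard deviation of the 7 replicate variances.
Mean of replicates: (2.057 + 4.140 + 2.206 + 3.005 + 1.487 + 2.048 + 3.779) / 7 = 18.7220 / 7 = 2.6746
Sum of squared deviations: (−0.6176)² + (+1.4654)² + (−0.4686)² + (+0.3304)² + (−1.1876)² + (−0.6266)² + (+1.1044)² = 5.8803
Variance = 5.8803 / 7 = 0.8400
SE* = √0.8400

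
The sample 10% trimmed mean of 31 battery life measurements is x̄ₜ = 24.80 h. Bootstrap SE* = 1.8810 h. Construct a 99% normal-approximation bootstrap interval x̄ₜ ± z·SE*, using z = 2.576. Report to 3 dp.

Margin = 2.576 × 1.8810 = 4.8455
Interval: 24.80 ± 4.8455

(19.955, 29.645)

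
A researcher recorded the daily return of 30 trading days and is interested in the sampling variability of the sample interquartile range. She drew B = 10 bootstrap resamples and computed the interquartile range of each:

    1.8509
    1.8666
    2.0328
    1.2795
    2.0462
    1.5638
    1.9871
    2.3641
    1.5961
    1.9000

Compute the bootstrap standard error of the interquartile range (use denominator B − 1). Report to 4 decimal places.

SE* = 0.3036

Bootstrap SE is the standard deviation of the 10 replicate interquartile ranges.
Mean of replicates: (1.8509 + 1.8666 + 2.0328 + 1.2795 + 2.0462 + 1.5638 + 1.9871 + 2.3641 + 1.5961 + 1.9000) / 10 = 18.48710 / 10 = 1.84871
Sum of squared deviations: (+0.00219)² + (+0.01789)² + (+0.18409)² + (−0.56921)² + (+0.19749)² + (−0.28491)² + (+0.13839)² + (+0.51539)² + (−0.25261)² + (+0.05129)² = 0.82961
Variance = 0.82961 / 9 = 0.09218
SE* = √0.09218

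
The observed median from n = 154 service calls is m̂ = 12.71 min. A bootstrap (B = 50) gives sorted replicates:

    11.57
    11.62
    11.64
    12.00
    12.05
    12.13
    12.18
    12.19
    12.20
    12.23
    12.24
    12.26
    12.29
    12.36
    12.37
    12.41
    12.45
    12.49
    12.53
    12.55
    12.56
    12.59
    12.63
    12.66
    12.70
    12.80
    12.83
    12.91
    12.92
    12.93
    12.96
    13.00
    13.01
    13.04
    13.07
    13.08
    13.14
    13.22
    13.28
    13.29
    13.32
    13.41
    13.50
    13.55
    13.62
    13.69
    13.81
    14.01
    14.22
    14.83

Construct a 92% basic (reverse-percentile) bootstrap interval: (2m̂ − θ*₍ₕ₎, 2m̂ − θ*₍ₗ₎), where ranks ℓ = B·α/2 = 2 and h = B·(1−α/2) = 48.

Percentile endpoints at ranks 2 and 48: θ*₍2₎ = 11.62, θ*₍48₎ = 14.01.
Basic interval reflects these around m̂:
  lower = 2 × 12.71 − 14.01 = 11.41
  upper = 2 × 12.71 − 11.62 = 13.80

(11.41, 13.80)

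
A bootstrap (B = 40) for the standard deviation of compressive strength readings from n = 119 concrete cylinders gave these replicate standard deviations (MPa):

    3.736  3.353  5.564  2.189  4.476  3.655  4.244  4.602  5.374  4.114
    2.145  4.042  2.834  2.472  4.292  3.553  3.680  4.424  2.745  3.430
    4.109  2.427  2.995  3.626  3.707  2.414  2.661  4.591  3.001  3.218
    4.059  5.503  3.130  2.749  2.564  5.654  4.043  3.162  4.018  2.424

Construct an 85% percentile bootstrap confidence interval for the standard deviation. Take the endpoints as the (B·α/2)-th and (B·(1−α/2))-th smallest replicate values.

(2.414, 5.374)

Sorted replicates: 2.145, 2.189, 2.414, 2.424, 2.427, 2.472, 2.564, 2.661, 2.745, 2.749, 2.834, 2.995, 3.001, 3.130, 3.162, 3.218, 3.353, 3.430, 3.553, 3.626, 3.655, 3.680, 3.707, 3.736, 4.018, 4.042, 4.043, 4.059, 4.109, 4.114, 4.244, 4.292, 4.424, 4.476, 4.591, 4.602, 5.374, 5.503, 5.564, 5.654
α = 0.15; lower rank = 40 × 0.075 = 3; upper rank = 40 × 0.925 = 37.
The 3rd smallest replicate is 2.414; the 37th is 5.374.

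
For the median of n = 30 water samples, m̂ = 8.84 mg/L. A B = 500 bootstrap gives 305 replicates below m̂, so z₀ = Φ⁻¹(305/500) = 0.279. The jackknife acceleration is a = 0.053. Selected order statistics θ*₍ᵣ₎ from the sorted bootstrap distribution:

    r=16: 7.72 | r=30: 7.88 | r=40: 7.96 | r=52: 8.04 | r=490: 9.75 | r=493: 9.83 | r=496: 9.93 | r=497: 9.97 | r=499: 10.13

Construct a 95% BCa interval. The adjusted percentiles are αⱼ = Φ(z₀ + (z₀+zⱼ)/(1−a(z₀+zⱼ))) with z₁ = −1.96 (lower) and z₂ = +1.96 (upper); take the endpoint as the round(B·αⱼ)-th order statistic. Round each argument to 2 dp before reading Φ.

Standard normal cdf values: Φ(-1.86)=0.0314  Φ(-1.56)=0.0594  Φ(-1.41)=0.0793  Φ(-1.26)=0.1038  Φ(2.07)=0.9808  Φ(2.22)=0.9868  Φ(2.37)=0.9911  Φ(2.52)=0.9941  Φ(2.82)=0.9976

(8.04, 10.13)

Lower: z₀ + z₁ = 0.279 + (-1.960) = -1.681; 1 − a(z₀+z₁) = 1 − (0.053)(-1.681) = 1.0891; argument = 0.279 + (-1.681)/1.0891 = -1.2645 → -1.26.
α₁ = Φ(-1.26) = 0.1038; rank = round(500 × 0.1038) = 52; θ*₍52₎ = 8.04.
Upper: z₀ + z₂ = 2.239; 1 − a(z₀+z₂) = 0.8813; argument = 2.8195 → 2.82; α₂ = 0.9976; rank = 499; θ*₍499₎ = 10.13.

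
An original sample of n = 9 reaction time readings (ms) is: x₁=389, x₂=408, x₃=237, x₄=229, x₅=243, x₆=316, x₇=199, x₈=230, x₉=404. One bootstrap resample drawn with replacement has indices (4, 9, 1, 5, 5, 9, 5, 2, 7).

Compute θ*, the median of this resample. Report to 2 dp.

Resample values: 229, 404, 389, 243, 243, 404, 243, 408, 199.
Sorted: 199, 229, 243, 243, 243, 389, 404, 404, 408
Median = middle value = 243.00

θ* = 243.00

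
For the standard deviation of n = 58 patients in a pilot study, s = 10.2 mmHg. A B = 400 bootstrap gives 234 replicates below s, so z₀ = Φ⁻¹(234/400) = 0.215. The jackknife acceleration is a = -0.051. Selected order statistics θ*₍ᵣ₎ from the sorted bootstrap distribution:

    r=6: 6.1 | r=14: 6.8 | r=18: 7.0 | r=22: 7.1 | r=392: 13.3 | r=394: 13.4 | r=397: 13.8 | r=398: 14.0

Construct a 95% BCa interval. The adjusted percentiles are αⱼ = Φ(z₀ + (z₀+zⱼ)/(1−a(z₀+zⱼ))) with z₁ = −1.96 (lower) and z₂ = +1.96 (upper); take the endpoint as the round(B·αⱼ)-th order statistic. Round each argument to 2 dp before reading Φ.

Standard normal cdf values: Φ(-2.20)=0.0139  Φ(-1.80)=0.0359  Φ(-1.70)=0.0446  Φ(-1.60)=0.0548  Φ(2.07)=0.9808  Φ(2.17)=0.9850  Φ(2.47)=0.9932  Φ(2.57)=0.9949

Lower: z₀ + z₁ = 0.215 + (-1.960) = -1.745; 1 − a(z₀+z₁) = 1 − (-0.051)(-1.745) = 0.9110; argument = 0.215 + (-1.745)/0.9110 = -1.7005 → -1.70.
α₁ = Φ(-1.70) = 0.0446; rank = round(400 × 0.0446) = 18; θ*₍18₎ = 7.0.
Upper: z₀ + z₂ = 2.175; 1 − a(z₀+z₂) = 1.1109; argument = 2.1728 → 2.17; α₂ = 0.9850; rank = 394; θ*₍394₎ = 13.4.

(7.0, 13.4)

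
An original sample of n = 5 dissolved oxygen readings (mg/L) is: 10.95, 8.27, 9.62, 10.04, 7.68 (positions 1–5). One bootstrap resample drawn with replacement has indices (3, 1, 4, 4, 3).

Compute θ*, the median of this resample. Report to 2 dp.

θ* = 10.04

Resample values: 9.62, 10.95, 10.04, 10.04, 9.62.
Sorted: 9.62, 9.62, 10.04, 10.04, 10.95
Median = middle value = 10.04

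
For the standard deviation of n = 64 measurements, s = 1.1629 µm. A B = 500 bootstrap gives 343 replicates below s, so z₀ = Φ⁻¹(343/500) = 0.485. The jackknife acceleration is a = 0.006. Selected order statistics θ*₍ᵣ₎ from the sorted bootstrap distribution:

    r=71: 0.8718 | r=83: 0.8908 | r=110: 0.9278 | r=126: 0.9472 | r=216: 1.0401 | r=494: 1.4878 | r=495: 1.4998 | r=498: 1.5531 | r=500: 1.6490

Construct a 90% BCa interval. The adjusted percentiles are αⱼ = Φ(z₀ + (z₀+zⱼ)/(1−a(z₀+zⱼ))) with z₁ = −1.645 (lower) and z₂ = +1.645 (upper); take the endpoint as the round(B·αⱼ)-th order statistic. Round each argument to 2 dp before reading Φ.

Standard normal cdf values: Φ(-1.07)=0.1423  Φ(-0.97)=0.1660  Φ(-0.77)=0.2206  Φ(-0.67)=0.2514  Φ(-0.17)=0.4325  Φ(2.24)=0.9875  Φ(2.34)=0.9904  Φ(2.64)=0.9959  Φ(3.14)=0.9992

(0.9472, 1.5531)

Lower: z₀ + z₁ = 0.485 + (-1.645) = -1.160; 1 − a(z₀+z₁) = 1 − (0.006)(-1.160) = 1.0070; argument = 0.485 + (-1.160)/1.0070 = -0.6670 → -0.67.
α₁ = Φ(-0.67) = 0.2514; rank = round(500 × 0.2514) = 126; θ*₍126₎ = 0.9472.
Upper: z₀ + z₂ = 2.130; 1 − a(z₀+z₂) = 0.9872; argument = 2.6426 → 2.64; α₂ = 0.9959; rank = 498; θ*₍498₎ = 1.5531.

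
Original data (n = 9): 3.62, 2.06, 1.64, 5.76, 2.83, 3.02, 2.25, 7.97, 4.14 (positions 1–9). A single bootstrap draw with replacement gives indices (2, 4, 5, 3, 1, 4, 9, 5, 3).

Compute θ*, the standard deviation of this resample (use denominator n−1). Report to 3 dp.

θ* = 1.595

Resample values: 2.06, 5.76, 2.83, 1.64, 3.62, 5.76, 4.14, 2.83, 1.64.
Mean = 3.3644; sum of squared deviations = 20.3644
s² = 20.3644 / 8 = 2.5456
s = √2.5456 = 1.595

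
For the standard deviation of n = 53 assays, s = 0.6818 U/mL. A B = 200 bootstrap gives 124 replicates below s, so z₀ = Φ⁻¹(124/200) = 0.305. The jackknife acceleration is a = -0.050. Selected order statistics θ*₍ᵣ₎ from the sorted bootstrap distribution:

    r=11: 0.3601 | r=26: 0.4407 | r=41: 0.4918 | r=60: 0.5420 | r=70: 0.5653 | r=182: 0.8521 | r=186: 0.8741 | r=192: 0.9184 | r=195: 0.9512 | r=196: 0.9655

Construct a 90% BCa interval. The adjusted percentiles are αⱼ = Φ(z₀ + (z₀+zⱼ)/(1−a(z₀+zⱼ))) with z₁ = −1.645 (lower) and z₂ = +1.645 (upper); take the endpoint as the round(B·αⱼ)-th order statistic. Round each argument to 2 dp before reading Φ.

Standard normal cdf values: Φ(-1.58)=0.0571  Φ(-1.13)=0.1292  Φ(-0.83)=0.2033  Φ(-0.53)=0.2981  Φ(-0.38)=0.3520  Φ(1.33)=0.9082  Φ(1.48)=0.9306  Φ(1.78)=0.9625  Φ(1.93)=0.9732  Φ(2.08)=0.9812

(0.4407, 0.9655)

Lower: z₀ + z₁ = 0.305 + (-1.645) = -1.340; 1 − a(z₀+z₁) = 1 − (-0.050)(-1.340) = 0.9330; argument = 0.305 + (-1.340)/0.9330 = -1.1312 → -1.13.
α₁ = Φ(-1.13) = 0.1292; rank = round(200 × 0.1292) = 26; θ*₍26₎ = 0.4407.
Upper: z₀ + z₂ = 1.950; 1 − a(z₀+z₂) = 1.0975; argument = 2.0818 → 2.08; α₂ = 0.9812; rank = 196; θ*₍196₎ = 0.9655.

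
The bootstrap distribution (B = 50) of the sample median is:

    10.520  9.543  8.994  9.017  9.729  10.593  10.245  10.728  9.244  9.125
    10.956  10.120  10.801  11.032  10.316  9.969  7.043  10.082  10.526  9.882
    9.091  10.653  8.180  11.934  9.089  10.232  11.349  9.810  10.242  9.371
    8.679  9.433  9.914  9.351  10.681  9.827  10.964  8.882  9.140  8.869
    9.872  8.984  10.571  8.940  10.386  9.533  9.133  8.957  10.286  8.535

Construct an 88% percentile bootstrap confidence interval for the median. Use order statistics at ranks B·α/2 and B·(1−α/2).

(8.535, 10.964)

Sorted replicates: 7.043, 8.180, 8.535, 8.679, 8.869, 8.882, 8.940, 8.957, 8.984, 8.994, 9.017, 9.089, 9.091, 9.125, 9.133, 9.140, 9.244, 9.351, 9.371, 9.433, 9.533, 9.543, 9.729, 9.810, 9.827, 9.872, 9.882, 9.914, 9.969, 10.082, 10.120, 10.232, 10.242, 10.245, 10.286, 10.316, 10.386, 10.520, 10.526, 10.571, 10.593, 10.653, 10.681, 10.728, 10.801, 10.956, 10.964, 11.032, 11.349, 11.934
α = 0.12; lower rank = 50 × 0.060 = 3; upper rank = 50 × 0.940 = 47.
The 3rd smallest replicate is 8.535; the 47th is 10.964.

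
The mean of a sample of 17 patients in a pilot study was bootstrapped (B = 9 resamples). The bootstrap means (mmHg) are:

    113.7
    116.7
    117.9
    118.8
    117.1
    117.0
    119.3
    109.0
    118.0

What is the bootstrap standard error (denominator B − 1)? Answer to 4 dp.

SE* = 3.2010

Bootstrap SE is the standard deviation of the 9 replicate means.
Mean of replicates: (113.7 + 116.7 + 117.9 + 118.8 + 117.1 + 117.0 + 119.3 + 109.0 + 118.0) / 9 = 1047.50000 / 9 = 116.38889
Sum of squared deviations: (−2.68889)² + (+0.31111)² + (+1.51111)² + (+2.41111)² + (+0.71111)² + (+0.61111)² + (+2.91111)² + (−7.38889)² + (+1.61111)² = 81.96889
Variance = 81.96889 / 8 = 10.24611
SE* = √10.24611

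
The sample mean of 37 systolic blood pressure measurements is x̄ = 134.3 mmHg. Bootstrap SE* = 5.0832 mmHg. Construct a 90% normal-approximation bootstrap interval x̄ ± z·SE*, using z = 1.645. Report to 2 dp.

Margin = 1.645 × 5.0832 = 8.362
Interval: 134.3 ± 8.362

(125.94, 142.66)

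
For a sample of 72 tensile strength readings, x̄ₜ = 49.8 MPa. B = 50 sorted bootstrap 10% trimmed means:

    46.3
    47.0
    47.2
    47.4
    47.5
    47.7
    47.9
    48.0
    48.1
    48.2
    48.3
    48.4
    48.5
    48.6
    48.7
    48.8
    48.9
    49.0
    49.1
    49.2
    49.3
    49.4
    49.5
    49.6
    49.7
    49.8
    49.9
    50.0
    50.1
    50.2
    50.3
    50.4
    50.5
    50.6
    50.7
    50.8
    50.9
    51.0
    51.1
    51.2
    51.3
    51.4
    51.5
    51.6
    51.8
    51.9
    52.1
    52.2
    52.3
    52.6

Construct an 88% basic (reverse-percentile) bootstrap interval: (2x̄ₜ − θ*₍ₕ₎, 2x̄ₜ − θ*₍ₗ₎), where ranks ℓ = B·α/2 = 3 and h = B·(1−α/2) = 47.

(47.5, 52.4)

Percentile endpoints at ranks 3 and 47: θ*₍3₎ = 47.2, θ*₍47₎ = 52.1.
Basic interval reflects these around x̄ₜ:
  lower = 2 × 49.8 − 52.1 = 47.5
  upper = 2 × 49.8 − 47.2 = 52.4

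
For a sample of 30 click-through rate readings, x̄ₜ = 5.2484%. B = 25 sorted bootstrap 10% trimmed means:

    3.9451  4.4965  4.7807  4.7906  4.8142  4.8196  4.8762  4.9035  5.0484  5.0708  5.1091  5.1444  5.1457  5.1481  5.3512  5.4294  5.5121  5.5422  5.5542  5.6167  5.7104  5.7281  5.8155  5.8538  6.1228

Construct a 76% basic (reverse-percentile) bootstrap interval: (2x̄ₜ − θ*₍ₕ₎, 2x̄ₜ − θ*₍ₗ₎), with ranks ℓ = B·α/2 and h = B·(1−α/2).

(4.7687, 5.7161)

Percentile endpoints at ranks 3 and 22: θ*₍3₎ = 4.7807, θ*₍22₎ = 5.7281.
Basic interval reflects these around x̄ₜ:
  lower = 2 × 5.2484 − 5.7281 = 4.7687
  upper = 2 × 5.2484 − 4.7807 = 5.7161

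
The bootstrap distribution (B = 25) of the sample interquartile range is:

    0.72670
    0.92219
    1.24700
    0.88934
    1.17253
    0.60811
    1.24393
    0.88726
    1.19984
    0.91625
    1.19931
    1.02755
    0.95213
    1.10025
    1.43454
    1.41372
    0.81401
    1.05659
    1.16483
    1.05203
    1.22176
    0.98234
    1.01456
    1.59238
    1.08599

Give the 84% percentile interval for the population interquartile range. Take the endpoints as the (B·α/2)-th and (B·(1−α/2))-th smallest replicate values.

Sorted replicates: 0.60811, 0.72670, 0.81401, 0.88726, 0.88934, 0.91625, 0.92219, 0.95213, 0.98234, 1.01456, 1.02755, 1.05203, 1.05659, 1.08599, 1.10025, 1.16483, 1.17253, 1.19931, 1.19984, 1.22176, 1.24393, 1.24700, 1.41372, 1.43454, 1.59238
α = 0.16; lower rank = 25 × 0.080 = 2; upper rank = 25 × 0.920 = 23.
The 2nd smallest replicate is 0.72670; the 23rd is 1.41372.

(0.72670, 1.41372)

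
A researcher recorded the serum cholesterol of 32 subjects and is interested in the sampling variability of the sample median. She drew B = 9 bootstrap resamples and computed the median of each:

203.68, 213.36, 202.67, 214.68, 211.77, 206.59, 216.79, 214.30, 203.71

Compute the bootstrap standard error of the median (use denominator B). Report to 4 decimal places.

Bootstrap SE is the standard deviation of the 9 replicate medians.
Mean of replicates: (203.68 + 213.36 + 202.67 + 214.68 + 211.77 + 206.59 + 216.79 + 214.30 + 203.71) / 9 = 1887.55000 / 9 = 209.72778
Sum of squared deviations: (−6.04778)² + (+3.63222)² + (−7.05778)² + (+4.95222)² + (+2.04222)² + (−3.13778)² + (+7.06222)² + (+4.57222)² + (−6.01778)² = 245.11556
Variance = 245.11556 / 9 = 27.23506
SE* = √27.23506

SE* = 5.2187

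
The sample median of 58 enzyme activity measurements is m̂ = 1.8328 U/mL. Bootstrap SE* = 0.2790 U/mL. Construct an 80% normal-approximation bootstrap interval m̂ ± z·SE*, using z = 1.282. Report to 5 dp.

Margin = 1.282 × 0.2790 = 0.357678
Interval: 1.8328 ± 0.357678

(1.47512, 2.19048)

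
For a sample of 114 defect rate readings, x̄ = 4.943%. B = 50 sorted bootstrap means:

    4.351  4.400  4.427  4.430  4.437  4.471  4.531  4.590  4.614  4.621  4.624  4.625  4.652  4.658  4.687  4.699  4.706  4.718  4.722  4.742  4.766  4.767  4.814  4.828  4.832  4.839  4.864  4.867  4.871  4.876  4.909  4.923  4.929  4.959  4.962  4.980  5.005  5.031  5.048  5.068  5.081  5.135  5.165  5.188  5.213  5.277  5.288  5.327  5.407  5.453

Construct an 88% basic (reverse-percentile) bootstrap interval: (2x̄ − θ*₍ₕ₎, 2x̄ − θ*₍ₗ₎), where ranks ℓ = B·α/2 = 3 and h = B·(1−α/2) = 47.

(4.598, 5.459)

Percentile endpoints at ranks 3 and 47: θ*₍3₎ = 4.427, θ*₍47₎ = 5.288.
Basic interval reflects these around x̄:
  lower = 2 × 4.943 − 5.288 = 4.598
  upper = 2 × 4.943 − 4.427 = 5.459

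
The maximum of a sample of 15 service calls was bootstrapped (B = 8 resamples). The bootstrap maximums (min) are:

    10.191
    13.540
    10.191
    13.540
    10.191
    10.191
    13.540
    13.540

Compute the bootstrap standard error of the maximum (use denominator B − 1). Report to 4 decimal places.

SE* = 1.7901

Bootstrap SE is the standard deviation of the 8 replicate maximums.
Mean of replicates: (10.191 + 13.540 + 10.191 + 13.540 + 10.191 + 10.191 + 13.540 + 13.540) / 8 = 94.92400 / 8 = 11.86550
Sum of squared deviations: (−1.67450)² + (+1.67450)² + (−1.67450)² + (+1.67450)² + (−1.67450)² + (−1.67450)² + (+1.67450)² + (+1.67450)² = 22.43160
Variance = 22.43160 / 7 = 3.20451
SE* = √3.20451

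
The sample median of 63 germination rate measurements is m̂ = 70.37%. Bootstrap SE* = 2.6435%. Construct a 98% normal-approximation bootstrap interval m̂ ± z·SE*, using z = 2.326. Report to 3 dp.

Margin = 2.326 × 2.6435 = 6.1488
Interval: 70.37 ± 6.1488

(64.221, 76.519)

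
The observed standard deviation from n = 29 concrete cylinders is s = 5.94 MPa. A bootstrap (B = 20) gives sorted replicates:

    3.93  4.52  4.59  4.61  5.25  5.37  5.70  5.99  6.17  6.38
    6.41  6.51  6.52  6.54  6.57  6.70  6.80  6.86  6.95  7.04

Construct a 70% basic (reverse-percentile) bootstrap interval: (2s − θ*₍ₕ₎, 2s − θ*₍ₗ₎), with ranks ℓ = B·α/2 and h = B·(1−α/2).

(5.08, 7.29)

Percentile endpoints at ranks 3 and 17: θ*₍3₎ = 4.59, θ*₍17₎ = 6.80.
Basic interval reflects these around s:
  lower = 2 × 5.94 − 6.80 = 5.08
  upper = 2 × 5.94 − 4.59 = 7.29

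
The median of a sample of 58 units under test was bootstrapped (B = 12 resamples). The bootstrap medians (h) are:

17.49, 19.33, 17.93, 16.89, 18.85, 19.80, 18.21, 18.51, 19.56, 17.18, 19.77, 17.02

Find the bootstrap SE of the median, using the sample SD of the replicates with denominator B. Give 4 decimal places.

SE* = 1.0414

Bootstrap SE is the standard deviation of the 12 replicate medians.
Mean of replicates: (17.49 + 19.33 + 17.93 + 16.89 + 18.85 + 19.80 + 18.21 + 18.51 + 19.56 + 17.18 + 19.77 + 17.02) / 12 = 220.54000 / 12 = 18.37833
Sum of squared deviations: (−0.88833)² + (+0.95167)² + (−0.44833)² + (−1.48833)² + (+0.47167)² + (+1.42167)² + (−0.16833)² + (+0.13167)² + (+1.18167)² + (−1.19833)² + (+1.39167)² + (−1.35833)² = 13.01437
Variance = 13.01437 / 12 = 1.08453
SE* = √1.08453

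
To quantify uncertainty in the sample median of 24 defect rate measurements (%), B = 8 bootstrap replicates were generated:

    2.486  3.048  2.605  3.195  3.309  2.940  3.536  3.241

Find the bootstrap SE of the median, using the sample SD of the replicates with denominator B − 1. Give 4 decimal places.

Bootstrap SE is the standard deviation of the 8 replicate medians.
Mean of replicates: (2.486 + 3.048 + 2.605 + 3.195 + 3.309 + 2.940 + 3.536 + 3.241) / 8 = 24.36000 / 8 = 3.04500
Sum of squared deviations: (−0.55900)² + (+0.00300)² + (−0.44000)² + (+0.15000)² + (+0.26400)² + (−0.10500)² + (+0.49100)² + (+0.19600)² = 0.88881
Variance = 0.88881 / 7 = 0.12697
SE* = √0.12697

SE* = 0.3563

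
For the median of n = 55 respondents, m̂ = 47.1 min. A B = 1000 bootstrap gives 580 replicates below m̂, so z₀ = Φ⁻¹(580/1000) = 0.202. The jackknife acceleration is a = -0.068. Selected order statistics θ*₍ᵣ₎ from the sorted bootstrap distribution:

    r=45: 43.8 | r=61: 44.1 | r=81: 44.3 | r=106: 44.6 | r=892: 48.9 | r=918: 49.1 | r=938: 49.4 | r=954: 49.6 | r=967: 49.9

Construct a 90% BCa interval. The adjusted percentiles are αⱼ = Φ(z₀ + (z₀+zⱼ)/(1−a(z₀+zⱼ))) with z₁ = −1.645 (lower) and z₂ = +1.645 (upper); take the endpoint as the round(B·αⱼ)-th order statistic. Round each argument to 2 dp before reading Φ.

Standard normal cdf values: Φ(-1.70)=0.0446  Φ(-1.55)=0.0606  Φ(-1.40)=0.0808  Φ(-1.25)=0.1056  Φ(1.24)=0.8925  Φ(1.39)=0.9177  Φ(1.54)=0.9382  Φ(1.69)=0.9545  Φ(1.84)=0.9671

Lower: z₀ + z₁ = 0.202 + (-1.645) = -1.443; 1 − a(z₀+z₁) = 1 − (-0.068)(-1.443) = 0.9019; argument = 0.202 + (-1.443)/0.9019 = -1.3980 → -1.40.
α₁ = Φ(-1.40) = 0.0808; rank = round(1000 × 0.0808) = 81; θ*₍81₎ = 44.3.
Upper: z₀ + z₂ = 1.847; 1 − a(z₀+z₂) = 1.1256; argument = 1.8429 → 1.84; α₂ = 0.9671; rank = 967; θ*₍967₎ = 49.9.

(44.3, 49.9)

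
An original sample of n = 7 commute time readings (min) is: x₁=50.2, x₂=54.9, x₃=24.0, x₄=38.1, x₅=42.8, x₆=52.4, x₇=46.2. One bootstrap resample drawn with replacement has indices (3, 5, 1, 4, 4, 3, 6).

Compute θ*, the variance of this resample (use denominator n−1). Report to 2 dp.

Resample values: 24.0, 42.8, 50.2, 38.1, 38.1, 24.0, 52.4.
Mean = 38.5143; sum of squared deviations = 769.4086
s² = 769.4086 / 6 = 128.2348

θ* = 128.23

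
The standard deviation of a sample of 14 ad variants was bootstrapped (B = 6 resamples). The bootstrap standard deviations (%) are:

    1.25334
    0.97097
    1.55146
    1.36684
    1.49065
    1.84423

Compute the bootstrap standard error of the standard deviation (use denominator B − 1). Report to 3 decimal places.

SE* = 0.295

Bootstrap SE is the standard deviation of the 6 replicate standard deviations.
Mean of replicates: (1.25334 + 0.97097 + 1.55146 + 1.36684 + 1.49065 + 1.84423) / 6 = 8.477490 / 6 = 1.412915
Sum of squared deviations: (−0.159575)² + (−0.441945)² + (+0.138545)² + (−0.046075)² + (+0.077735)² + (+0.431315)² = 0.434173
Variance = 0.434173 / 5 = 0.086835
SE* = √0.086835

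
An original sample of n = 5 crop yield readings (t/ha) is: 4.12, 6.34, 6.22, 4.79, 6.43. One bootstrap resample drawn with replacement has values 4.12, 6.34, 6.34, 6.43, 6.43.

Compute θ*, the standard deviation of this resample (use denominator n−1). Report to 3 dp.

Mean = 5.9320; sum of squared deviations = 4.1123
s² = 4.1123 / 4 = 1.0281
s = √1.0281 = 1.014

θ* = 1.014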